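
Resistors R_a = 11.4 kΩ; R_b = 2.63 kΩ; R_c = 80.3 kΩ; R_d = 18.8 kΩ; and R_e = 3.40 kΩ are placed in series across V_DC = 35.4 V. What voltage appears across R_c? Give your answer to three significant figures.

ΣR = 11.4 + 2.63 + 80.3 + 18.8 + 3.40 = 116.5 kΩ.
V = V_DC · R/ΣR = 35.4 × 0.6891 = 24.39 V.

V ≈ 24.4 V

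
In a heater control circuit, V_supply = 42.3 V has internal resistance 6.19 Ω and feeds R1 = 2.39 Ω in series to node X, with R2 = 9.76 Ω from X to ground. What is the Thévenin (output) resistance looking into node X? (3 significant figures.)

R_th ≈ 4.57 Ω

R1' = 6.19 + 2.39 = 8.580 Ω (source resistance + R1).
With V_supply suppressed (replaced by a short), R_th = R1' ‖ R2 = (8.580 × 9.76)/(8.580 + 9.76) = 4.566 Ω.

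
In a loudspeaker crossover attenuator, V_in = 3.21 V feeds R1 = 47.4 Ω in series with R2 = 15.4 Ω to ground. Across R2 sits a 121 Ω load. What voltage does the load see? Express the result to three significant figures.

V_out ≈ 0.718 V

The load sits in parallel with R2, giving an effective lower resistance R2' = R2·R_L/(R2+R_L) = 13.66 Ω.
Voltage divider with the loaded lower leg: V_out = 3.21 × 13.66/(47.4 + 13.66) = 3.21 × 0.2237 = 0.7182 V.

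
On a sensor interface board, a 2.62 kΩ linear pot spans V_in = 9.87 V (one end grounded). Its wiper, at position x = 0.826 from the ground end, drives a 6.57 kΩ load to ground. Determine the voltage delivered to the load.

V_out ≈ 7.71 V

The pot divides into 0.4559 kΩ above the wiper and 2.164 kΩ below.
Lower segment in parallel with the load: 2.164 ‖ 6.57 = 1.628 kΩ.
Loaded-divider output: V_out = 9.87 × 0.7812 = 7.711 V.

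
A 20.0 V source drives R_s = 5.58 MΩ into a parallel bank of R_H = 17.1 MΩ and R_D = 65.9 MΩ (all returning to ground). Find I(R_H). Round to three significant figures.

I ≈ 0.829 µA

Combine the parallel branches: R_p = (1/17.1 + 1/65.9)⁻¹ = 13.58 MΩ.
V_A = 20.0 × 13.58/19.16 = 14.17 V.
I(R_H) = V_A / R_H = 14.17/17.1 = 0.8289 µA.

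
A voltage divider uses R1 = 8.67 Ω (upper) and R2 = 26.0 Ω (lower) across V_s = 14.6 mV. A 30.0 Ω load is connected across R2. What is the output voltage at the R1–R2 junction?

First combine the lower leg with the load: R2 ‖ R_L = 13.93 Ω.
Voltage divider with the loaded lower leg: V_out = 14.6 × 13.93/(8.67 + 13.93) = 14.6 × 0.6163 = 8.999 mV.

V_out ≈ 9.00 mV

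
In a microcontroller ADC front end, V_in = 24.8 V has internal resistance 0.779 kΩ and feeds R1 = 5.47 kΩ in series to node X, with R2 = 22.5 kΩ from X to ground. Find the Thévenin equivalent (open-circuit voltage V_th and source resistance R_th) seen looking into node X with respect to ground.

V_th ≈ 19.4 V, R_th ≈ 4.89 kΩ

R1' = 0.779 + 5.47 = 6.249 kΩ (source resistance + R1).
V_th is the unloaded tap voltage: V_in · R2/(R1'+R2) = 24.8 × 0.7826 = 19.41 V.
With V_in suppressed (replaced by a short), R_th = R1' ‖ R2 = (6.249 × 22.5)/(6.249 + 22.5) = 4.891 kΩ.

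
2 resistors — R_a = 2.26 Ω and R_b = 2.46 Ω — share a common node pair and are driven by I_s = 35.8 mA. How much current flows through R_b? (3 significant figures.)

For two parallel branches, I_k = I_s · (other R)/(sum of R).
I(R_b) = 35.8 × 2.26/(2.26 + 2.46) = 35.8 × 0.4788 = 17.14 mA.

I ≈ 17.1 mA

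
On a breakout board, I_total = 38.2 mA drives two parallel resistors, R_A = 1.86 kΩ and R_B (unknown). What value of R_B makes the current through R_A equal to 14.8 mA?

R_B ≈ 1.18 kΩ

In a two-way split, I_A/I_total = R_B/(R_A + R_B).
14.8/38.2 = R_B/(R_A + R_B) → R_B = R_A · (0.3874)/(1 − 0.3874) = 1.86 × 0.6325 = 1.176 kΩ.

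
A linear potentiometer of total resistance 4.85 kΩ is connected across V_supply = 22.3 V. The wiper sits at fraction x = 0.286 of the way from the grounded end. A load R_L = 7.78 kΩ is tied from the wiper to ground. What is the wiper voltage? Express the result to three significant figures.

V_out ≈ 5.66 V

The pot divides into 3.463 kΩ above the wiper and 1.387 kΩ below.
R_L loads the lower segment: effective lower R = 1.177 kΩ.
Loaded-divider output: V_out = 22.3 × 0.2537 = 5.658 V.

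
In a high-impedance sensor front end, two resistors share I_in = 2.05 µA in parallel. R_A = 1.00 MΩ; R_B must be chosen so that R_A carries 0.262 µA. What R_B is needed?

R_B ≈ 0.147 MΩ

Two-branch current divider: I_A = I_in · R_B/(R_A + R_B).
With f = 0.1278, R_B = R_A · f/(1−f) = 1.00 × 0.1465 = 0.1465 MΩ.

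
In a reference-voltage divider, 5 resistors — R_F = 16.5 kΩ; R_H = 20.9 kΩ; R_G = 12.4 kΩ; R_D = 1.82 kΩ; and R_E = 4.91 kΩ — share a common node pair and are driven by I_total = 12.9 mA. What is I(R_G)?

ΣG = 1/16.5 + 1/20.9 + 1/12.4 + 1/1.82 + 1/4.91 = 0.9422.
Current divider: I(R_G) = I_total · G_k/ΣG = 12.9 × (0.08065/0.9422) = 12.9 × 0.08559 = 1.104 mA.

I ≈ 1.10 mA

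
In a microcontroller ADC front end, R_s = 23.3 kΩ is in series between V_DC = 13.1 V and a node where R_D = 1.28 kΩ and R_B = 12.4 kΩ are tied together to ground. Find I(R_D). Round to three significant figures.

Combine the parallel branches: R_p = (1/1.28 + 1/12.4)⁻¹ = 1.160 kΩ.
V_A = 13.1 × 1.160/24.46 = 0.6214 V.
I(R_D) = V_A / R_D = 0.6214/1.28 = 0.4855 mA.

I ≈ 0.485 mA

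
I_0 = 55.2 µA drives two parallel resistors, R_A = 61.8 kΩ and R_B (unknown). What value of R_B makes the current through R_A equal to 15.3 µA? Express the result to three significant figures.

The fraction through R_A equals R_B/(R_A+R_B).
15.3/55.2 = R_B/(R_A + R_B) → R_B = R_A · (0.2772)/(1 − 0.2772) = 61.8 × 0.3835 = 23.70 kΩ.

R_B ≈ 23.7 kΩ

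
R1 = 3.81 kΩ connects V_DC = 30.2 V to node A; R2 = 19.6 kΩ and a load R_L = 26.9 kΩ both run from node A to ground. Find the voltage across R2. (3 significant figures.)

The load sits in parallel with R2, giving an effective lower resistance R2' = R2·R_L/(R2+R_L) = 11.34 kΩ.
Now apply the divider: V_out = 30.2 × 0.7485 = 22.60 V.

V_out ≈ 22.6 V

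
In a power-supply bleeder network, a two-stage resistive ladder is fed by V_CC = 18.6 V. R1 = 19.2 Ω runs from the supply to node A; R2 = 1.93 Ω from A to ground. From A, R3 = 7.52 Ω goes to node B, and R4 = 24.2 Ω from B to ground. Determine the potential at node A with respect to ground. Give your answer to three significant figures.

V_A ≈ 1.61 V

Looking into the second stage from A: R3 + R4 = 31.72 Ω appears in parallel with R2.
Effective lower resistance at A: R2 ‖ 31.72 = 1.819 Ω.
First divider: V_A = V_CC · 1.819/(19.2 + 1.819) = 1.610 V.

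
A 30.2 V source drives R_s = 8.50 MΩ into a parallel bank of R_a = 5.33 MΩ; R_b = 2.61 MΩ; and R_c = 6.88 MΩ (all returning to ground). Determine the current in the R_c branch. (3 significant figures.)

Equivalent of the parallel group: R_p = 1.396 MΩ.
V_A = 30.2 × 1.396/9.896 = 4.261 V.
I(R_c) = V_A / R_c = 4.261/6.88 = 0.6194 µA.

I ≈ 0.619 µA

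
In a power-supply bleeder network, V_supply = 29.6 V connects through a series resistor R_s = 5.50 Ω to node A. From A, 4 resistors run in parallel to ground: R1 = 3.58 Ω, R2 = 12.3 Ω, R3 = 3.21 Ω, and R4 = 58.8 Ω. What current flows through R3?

I ≈ 1.92 A

Parallel bank: R_p = 1/(1/3.58 + 1/12.3 + 1/3.21 + 1/58.8) = 1.451 Ω.
Node voltage V_A = V_supply · R_p/(R_s + R_p) = 29.6 × 0.2088 = 6.179 V.
Branch current I = V_A/R3 = 6.179/3.21 = 1.925 A.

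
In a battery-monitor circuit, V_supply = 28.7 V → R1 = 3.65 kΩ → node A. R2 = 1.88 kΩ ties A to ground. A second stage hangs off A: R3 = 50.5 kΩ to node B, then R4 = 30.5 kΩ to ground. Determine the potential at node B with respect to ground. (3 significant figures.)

V_B ≈ 3.62 V

The second stage (R3 + R4 = 81.00 kΩ) loads node A in parallel with R2.
R2 ‖ (R3+R4) = 1.837 kΩ.
So V_A = 28.7 × 0.3348 = 9.610 V.
Stage 2 is unloaded, so V_B = V_A · R4/(R3+R4) = 9.610 × 30.5/81.00 = 3.618 V.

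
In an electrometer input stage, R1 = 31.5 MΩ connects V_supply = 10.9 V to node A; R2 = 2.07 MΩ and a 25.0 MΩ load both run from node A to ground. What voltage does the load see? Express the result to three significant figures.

The load sits in parallel with R2, giving an effective lower resistance R2' = R2·R_L/(R2+R_L) = 1.912 MΩ.
Now apply the divider: V_out = 10.9 × 0.05722 = 0.6237 V.
(Unloaded it would be 0.672 V; the load pulls it down.)

V_out ≈ 0.624 V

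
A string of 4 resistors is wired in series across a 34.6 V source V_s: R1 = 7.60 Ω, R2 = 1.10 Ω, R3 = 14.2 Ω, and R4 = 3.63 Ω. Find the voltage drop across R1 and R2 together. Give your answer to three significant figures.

V ≈ 11.3 V

Total series resistance ΣR = 7.60 + 1.10 + 14.2 + 3.63 = 26.53 Ω.
R_{R1..R2} = 7.60 + 1.10 = 8.700 Ω.
Voltage divider: V = V_s · (8.700 / 26.53) = 34.6 × 0.3279 = 11.35 V.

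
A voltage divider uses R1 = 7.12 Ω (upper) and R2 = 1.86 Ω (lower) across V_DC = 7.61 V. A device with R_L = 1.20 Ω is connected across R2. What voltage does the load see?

First combine the lower leg with the load: R2 ‖ R_L = 0.7294 Ω.
Now apply the divider: V_out = 7.61 × 0.09293 = 0.7072 V.
(Unloaded it would be 1.58 V; the load pulls it down.)

V_out ≈ 0.707 V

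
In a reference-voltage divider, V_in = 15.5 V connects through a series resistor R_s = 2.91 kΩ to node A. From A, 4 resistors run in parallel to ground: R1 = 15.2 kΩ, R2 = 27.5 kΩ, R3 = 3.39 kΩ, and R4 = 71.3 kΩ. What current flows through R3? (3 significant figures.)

I ≈ 2.08 mA

Parallel bank: R_p = 1/(1/15.2 + 1/27.5 + 1/3.39 + 1/71.3) = 2.432 kΩ.
V_A by voltage divider: V_A = 15.5 × 2.432/(2.91 + 2.432) = 7.057 V.
I(R3) = V_A / R3 = 7.057/3.39 = 2.082 mA.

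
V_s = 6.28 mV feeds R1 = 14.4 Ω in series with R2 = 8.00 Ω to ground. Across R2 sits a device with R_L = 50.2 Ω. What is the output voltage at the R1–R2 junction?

V_out ≈ 2.03 mV

R2 ‖ R_L = (8.00 × 50.2)/(8.00 + 50.2) = 6.900 Ω.
Now apply the divider: V_out = 6.28 × 0.3240 = 2.034 mV.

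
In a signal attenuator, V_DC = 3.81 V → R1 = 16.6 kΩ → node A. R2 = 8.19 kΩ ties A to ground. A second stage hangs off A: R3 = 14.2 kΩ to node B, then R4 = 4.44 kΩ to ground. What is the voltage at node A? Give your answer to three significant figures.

V_A ≈ 0.973 V

Node A sees R2 in parallel with the series input of stage 2, R3 + R4 = 18.64 kΩ.
Effective lower resistance at A: R2 ‖ 18.64 = 5.690 kΩ.
First divider: V_A = V_DC · 5.690/(16.6 + 5.690) = 0.9726 V.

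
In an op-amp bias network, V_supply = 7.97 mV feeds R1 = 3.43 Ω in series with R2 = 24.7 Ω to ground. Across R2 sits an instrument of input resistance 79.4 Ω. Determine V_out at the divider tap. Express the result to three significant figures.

V_out ≈ 6.74 mV

First combine the lower leg with the load: R2 ‖ R_L = 18.84 Ω.
Then V_out = V_supply · R2'/(R1 + R2') = 7.97 × 18.84/22.27 = 6.742 mV.
(Unloaded it would be 7.00 mV; the load pulls it down.)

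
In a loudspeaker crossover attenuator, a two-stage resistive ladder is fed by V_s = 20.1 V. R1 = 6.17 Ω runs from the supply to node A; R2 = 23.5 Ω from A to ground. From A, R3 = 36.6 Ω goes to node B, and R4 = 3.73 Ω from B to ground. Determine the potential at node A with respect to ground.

V_A ≈ 14.2 V

Node A sees R2 in parallel with the series input of stage 2, R3 + R4 = 40.33 Ω.
Effective lower resistance at A: R2 ‖ 40.33 = 14.85 Ω.
First divider: V_A = V_s · 14.85/(6.17 + 14.85) = 14.20 V.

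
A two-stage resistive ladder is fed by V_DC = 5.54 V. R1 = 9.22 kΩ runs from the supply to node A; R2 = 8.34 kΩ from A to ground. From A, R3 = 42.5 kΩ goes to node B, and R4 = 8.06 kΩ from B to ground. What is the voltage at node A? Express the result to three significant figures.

V_A ≈ 2.42 V

Looking into the second stage from A: R3 + R4 = 50.56 kΩ appears in parallel with R2.
Effective lower resistance at A: R2 ‖ 50.56 = 7.159 kΩ.
First divider: V_A = V_DC · 7.159/(9.22 + 7.159) = 2.421 V.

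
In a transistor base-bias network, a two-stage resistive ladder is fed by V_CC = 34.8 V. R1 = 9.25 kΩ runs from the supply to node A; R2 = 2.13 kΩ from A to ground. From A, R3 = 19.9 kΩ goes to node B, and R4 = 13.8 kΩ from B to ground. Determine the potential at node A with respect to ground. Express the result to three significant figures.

Node A sees R2 in parallel with the series input of stage 2, R3 + R4 = 33.70 kΩ.
Effective lower resistance at A: R2 ‖ 33.70 = 2.003 kΩ.
First divider: V_A = V_CC · 2.003/(9.25 + 2.003) = 6.195 V.

V_A ≈ 6.20 V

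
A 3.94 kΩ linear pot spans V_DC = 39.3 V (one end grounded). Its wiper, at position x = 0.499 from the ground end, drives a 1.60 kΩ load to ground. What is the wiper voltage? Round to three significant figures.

Split the track: R_lower = x·R_p = 1.966 kΩ, R_upper = (1−x)·R_p = 1.974 kΩ.
(x·R_p) ‖ R_L = 0.8821 kΩ.
Then V_out = V_DC · 0.8821/(1.974 + 0.8821) = 12.14 V.

V_out ≈ 12.1 V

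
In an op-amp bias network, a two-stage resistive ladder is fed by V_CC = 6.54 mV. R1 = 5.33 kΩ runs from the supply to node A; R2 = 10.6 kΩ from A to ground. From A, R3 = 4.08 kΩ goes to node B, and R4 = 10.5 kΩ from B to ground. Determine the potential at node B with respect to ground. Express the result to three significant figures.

V_B ≈ 2.52 mV

The second stage (R3 + R4 = 14.58 kΩ) loads node A in parallel with R2.
Effective lower resistance at A: R2 ‖ 14.58 = 6.138 kΩ.
So V_A = 6.54 × 0.5352 = 3.500 mV.
V_B = V_A × 0.7202 = 2.521 mV.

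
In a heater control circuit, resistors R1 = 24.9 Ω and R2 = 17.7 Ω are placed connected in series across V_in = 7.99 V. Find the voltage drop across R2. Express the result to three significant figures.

ΣR = 24.9 + 17.7 = 42.60 Ω.
V = V_in · R/ΣR = 7.99 × 0.4155 = 3.320 V.

V ≈ 3.32 V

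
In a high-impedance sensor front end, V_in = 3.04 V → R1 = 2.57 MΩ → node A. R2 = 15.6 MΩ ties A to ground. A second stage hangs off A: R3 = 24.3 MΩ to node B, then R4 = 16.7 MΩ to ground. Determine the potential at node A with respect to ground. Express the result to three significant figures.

V_A ≈ 2.48 V

The second stage (R3 + R4 = 41.00 MΩ) loads node A in parallel with R2.
Effective lower resistance at A: R2 ‖ 41.00 = 11.30 MΩ.
First divider: V_A = V_in · 11.30/(2.57 + 11.30) = 2.477 V.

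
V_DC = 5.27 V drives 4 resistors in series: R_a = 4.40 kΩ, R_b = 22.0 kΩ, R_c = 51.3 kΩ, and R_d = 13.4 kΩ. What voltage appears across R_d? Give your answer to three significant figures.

V ≈ 0.775 V

ΣR = 4.40 + 22.0 + 51.3 + 13.4 = 91.10 kΩ.
V = V_DC · R/ΣR = 5.27 × 0.1471 = 0.7752 V.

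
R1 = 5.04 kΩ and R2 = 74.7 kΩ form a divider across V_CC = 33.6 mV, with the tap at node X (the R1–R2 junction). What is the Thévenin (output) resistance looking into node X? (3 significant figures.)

Zeroing V_CC shorts the top of R1 to ground, so R_th = R1 ‖ R2 = 4.721 kΩ.

R_th ≈ 4.72 kΩ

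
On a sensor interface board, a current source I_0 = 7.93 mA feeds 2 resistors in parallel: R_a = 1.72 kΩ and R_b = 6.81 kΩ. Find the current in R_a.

With just two branches, the current splits inversely with resistance.
So I = 7.93 × 6.81/8.530 = 6.331 mA.

I ≈ 6.33 mA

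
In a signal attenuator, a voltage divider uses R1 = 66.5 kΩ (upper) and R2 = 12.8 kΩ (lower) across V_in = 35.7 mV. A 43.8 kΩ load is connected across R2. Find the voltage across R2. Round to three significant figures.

The load sits in parallel with R2, giving an effective lower resistance R2' = R2·R_L/(R2+R_L) = 9.905 kΩ.
Now apply the divider: V_out = 35.7 × 0.1296 = 4.628 mV.
(Unloaded it would be 5.76 mV; the load pulls it down.)

V_out ≈ 4.63 mV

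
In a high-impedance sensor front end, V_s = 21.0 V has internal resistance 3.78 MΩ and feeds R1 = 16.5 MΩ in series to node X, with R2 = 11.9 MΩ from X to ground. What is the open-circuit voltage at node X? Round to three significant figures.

V_th ≈ 7.77 V

R1' = 3.78 + 16.5 = 20.28 MΩ (source resistance + R1).
With X open, the divider is unloaded: V_th = 21.0 × 11.9/32.18 = 7.766 V.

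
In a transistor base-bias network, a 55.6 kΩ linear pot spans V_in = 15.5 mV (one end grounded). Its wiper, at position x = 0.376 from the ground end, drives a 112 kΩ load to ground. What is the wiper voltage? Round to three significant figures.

V_out ≈ 5.22 mV

Split the track: R_lower = x·R_p = 20.91 kΩ, R_upper = (1−x)·R_p = 34.69 kΩ.
(x·R_p) ‖ R_L = 17.62 kΩ.
V_out = 15.5 × 17.62/(34.69 + 17.62) = 5.220 mV.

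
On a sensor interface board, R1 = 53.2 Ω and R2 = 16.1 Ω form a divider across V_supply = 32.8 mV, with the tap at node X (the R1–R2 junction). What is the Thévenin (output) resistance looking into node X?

Zeroing V_supply shorts the top of R1 to ground, so R_th = R1 ‖ R2 = 12.36 Ω.

R_th ≈ 12.4 Ω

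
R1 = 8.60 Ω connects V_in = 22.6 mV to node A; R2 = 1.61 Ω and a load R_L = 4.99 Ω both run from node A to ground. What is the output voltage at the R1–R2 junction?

V_out ≈ 2.80 mV

First combine the lower leg with the load: R2 ‖ R_L = 1.217 Ω.
Now apply the divider: V_out = 22.6 × 0.1240 = 2.802 mV.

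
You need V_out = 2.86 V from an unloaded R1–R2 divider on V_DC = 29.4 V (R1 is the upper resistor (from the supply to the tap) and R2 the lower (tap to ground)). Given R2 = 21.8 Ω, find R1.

R1 ≈ 202 Ω

The divider ratio is R2/(R1+R2) = 2.86/29.4 = 0.09728.
R1 = R2·(1/k − 1) = 21.8 × 9.280 = 202.3 Ω.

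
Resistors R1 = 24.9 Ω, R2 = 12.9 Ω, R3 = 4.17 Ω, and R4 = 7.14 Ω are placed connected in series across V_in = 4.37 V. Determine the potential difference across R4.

Total series resistance ΣR = 24.9 + 12.9 + 4.17 + 7.14 = 49.11 Ω.
Voltage divider: V = V_in · (7.140 / 49.11) = 4.37 × 0.1454 = 0.6353 V.

V ≈ 0.635 V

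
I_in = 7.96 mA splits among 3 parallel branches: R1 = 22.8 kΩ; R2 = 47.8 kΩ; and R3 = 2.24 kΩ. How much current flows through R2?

I ≈ 0.326 mA

ΣG = 1/22.8 + 1/47.8 + 1/2.24 = 0.5112.
R2 takes the fraction G_k/ΣG = 0.02092/0.5112 = 0.04092, so I = 7.96 × 0.04092 = 0.3258 mA.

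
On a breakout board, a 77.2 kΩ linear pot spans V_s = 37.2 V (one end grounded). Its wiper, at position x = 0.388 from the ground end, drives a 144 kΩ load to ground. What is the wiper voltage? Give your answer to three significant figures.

V_out ≈ 12.8 V

Lower segment x·R_p = 29.95 kΩ; upper segment (1−x)·R_p = 47.25 kΩ.
Lower segment in parallel with the load: 29.95 ‖ 144 = 24.80 kΩ.
Then V_out = V_s · 24.80/(47.25 + 24.80) = 12.80 V.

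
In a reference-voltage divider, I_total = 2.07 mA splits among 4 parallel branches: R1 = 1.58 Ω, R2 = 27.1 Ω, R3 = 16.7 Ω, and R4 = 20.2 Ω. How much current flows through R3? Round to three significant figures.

Total conductance ΣG = 1/1.58 + 1/27.1 + 1/16.7 + 1/20.2 = 0.7792 (units of 1/Ω).
Current divider: I(R3) = I_total · G_k/ΣG = 2.07 × (0.05988/0.7792) = 2.07 × 0.07685 = 0.1591 mA.

I ≈ 0.159 mA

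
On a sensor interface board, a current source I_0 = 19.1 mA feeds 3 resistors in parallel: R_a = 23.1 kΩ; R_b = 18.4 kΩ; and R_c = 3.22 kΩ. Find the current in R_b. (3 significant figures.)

Total conductance ΣG = 1/23.1 + 1/18.4 + 1/3.22 = 0.4082 (units of 1/kΩ).
Current divider: I(R_b) = I_0 · G_k/ΣG = 19.1 × (0.05435/0.4082) = 19.1 × 0.1331 = 2.543 mA.

I ≈ 2.54 mA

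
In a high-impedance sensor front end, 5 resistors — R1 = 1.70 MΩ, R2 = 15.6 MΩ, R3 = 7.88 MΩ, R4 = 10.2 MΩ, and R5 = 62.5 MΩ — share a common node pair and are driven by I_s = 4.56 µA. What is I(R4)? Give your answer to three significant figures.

I ≈ 0.500 µA

Total conductance ΣG = 1/1.70 + 1/15.6 + 1/7.88 + 1/10.2 + 1/62.5 = 0.8933 (units of 1/MΩ).
Current divider: I(R4) = I_s · G_k/ΣG = 4.56 × (0.09804/0.8933) = 4.56 × 0.1098 = 0.5005 µA.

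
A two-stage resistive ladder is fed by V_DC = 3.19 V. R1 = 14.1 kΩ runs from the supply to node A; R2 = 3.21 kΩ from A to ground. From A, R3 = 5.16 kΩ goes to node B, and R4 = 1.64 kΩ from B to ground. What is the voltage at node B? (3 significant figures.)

Looking into the second stage from A: R3 + R4 = 6.800 kΩ appears in parallel with R2.
Effective lower resistance at A: R2 ‖ 6.800 = 2.181 kΩ.
V_A = 3.19 × 2.181/(14.1 + 2.181) = 0.4273 V.
Then the unloaded second divider: V_B = V_A × R4/(R3+R4) = 0.4273 × 0.2412 = 0.1030 V.

V_B ≈ 0.103 V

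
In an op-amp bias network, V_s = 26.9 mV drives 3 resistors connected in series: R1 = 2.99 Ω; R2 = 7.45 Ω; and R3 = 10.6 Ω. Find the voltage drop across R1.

V ≈ 3.82 mV

Series total: ΣR = 2.99 + 7.45 + 10.6 = 21.04 Ω.
By the voltage-divider rule, V = 26.9 × 2.990/21.04 = 3.823 mV.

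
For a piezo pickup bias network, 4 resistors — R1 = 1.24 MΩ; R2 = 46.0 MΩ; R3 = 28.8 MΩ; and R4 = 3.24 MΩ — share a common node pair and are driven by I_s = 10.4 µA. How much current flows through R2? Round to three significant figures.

Total conductance ΣG = 1/1.24 + 1/46.0 + 1/28.8 + 1/3.24 = 1.172 (units of 1/MΩ).
By the current-divider rule, I = I_s · G_k/ΣG = 10.4 × 0.01856 = 0.1930 µA.

I ≈ 0.193 µA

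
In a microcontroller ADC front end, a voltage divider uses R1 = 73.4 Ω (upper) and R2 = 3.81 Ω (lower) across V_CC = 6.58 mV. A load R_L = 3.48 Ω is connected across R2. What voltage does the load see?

V_out ≈ 0.159 mV

First combine the lower leg with the load: R2 ‖ R_L = 1.819 Ω.
Voltage divider with the loaded lower leg: V_out = 6.58 × 1.819/(73.4 + 1.819) = 6.58 × 0.02418 = 0.1591 mV.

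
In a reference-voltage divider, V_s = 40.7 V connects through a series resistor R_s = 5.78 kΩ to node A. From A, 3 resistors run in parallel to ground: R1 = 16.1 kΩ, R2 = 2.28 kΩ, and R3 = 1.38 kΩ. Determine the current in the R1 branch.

I ≈ 0.313 mA

Equivalent of the parallel group: R_p = 0.8161 kΩ.
V_A = 40.7 × 0.8161/6.596 = 5.036 V.
I(R1) = V_A / R1 = 5.036/16.1 = 0.3128 mA.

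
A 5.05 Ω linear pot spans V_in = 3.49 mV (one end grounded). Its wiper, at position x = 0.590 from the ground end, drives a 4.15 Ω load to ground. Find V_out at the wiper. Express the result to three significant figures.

V_out ≈ 1.59 mV

The pot divides into 2.071 Ω above the wiper and 2.979 Ω below.
R_L loads the lower segment: effective lower R = 1.734 Ω.
Then V_out = V_in · 1.734/(2.071 + 1.734) = 1.591 mV.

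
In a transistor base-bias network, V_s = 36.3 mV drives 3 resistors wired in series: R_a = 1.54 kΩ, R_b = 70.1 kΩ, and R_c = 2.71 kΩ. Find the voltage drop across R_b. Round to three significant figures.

V ≈ 34.2 mV

Total series resistance ΣR = 1.54 + 70.1 + 2.71 = 74.35 kΩ.
V = V_s · R/ΣR = 36.3 × 0.9428 = 34.23 mV.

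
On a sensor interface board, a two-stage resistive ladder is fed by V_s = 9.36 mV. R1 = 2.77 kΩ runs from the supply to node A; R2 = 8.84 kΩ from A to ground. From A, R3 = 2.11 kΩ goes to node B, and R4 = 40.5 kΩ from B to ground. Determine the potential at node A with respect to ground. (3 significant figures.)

V_A ≈ 6.79 mV

Looking into the second stage from A: R3 + R4 = 42.61 kΩ appears in parallel with R2.
Effective lower resistance at A: R2 ‖ 42.61 = 7.321 kΩ.
First divider: V_A = V_s · 7.321/(2.77 + 7.321) = 6.791 mV.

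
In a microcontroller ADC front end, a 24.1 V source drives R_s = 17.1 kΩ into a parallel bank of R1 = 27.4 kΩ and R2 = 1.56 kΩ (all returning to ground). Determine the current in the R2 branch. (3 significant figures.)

Equivalent of the parallel group: R_p = 1.476 kΩ.
Node voltage V_A = V_DC · R_p/(R_s + R_p) = 24.1 × 0.07946 = 1.915 V.
Branch current I = V_A/R2 = 1.915/1.56 = 1.227 mA.
(Equivalently: I_total = 1.297 mA, then current-divider fraction G_k/ΣG = 0.9461.)

I ≈ 1.23 mA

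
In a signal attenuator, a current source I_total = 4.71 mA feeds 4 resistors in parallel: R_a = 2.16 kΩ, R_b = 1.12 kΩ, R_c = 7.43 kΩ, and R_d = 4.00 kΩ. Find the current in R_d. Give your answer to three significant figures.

ΣG = 1/2.16 + 1/1.12 + 1/7.43 + 1/4.00 = 1.740.
By the current-divider rule, I = I_total · G_k/ΣG = 4.71 × 0.1436 = 0.6766 mA.

I ≈ 0.677 mA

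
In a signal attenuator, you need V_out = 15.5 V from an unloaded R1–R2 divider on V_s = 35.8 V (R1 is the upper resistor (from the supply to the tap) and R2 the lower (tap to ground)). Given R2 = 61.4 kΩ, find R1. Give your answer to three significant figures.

R1 ≈ 80.4 kΩ

V_out/V_s = R2/(R1+R2) = 0.4330.
Rearranging, R1 = R2·(1−k)/k = 61.4 × 1.310 = 80.41 kΩ.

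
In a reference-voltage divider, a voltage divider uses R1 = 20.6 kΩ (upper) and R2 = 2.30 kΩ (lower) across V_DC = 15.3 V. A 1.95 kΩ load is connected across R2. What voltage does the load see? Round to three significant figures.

V_out ≈ 0.746 V

First combine the lower leg with the load: R2 ‖ R_L = 1.055 kΩ.
Then V_out = V_DC · R2'/(R1 + R2') = 15.3 × 1.055/21.66 = 0.7456 V.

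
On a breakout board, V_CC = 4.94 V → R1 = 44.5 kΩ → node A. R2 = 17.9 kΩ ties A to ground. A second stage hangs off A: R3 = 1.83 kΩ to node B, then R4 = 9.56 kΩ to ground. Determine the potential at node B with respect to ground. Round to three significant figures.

V_B ≈ 0.561 V

The second stage (R3 + R4 = 11.39 kΩ) loads node A in parallel with R2.
Effective lower resistance at A: R2 ‖ 11.39 = 6.961 kΩ.
V_A = 4.94 × 6.961/(44.5 + 6.961) = 0.6682 V.
Then the unloaded second divider: V_B = V_A × R4/(R3+R4) = 0.6682 × 0.8393 = 0.5608 V.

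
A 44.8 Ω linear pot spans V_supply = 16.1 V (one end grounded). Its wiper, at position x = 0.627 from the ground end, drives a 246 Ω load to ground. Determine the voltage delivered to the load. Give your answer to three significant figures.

Lower segment x·R_p = 28.09 Ω; upper segment (1−x)·R_p = 16.71 Ω.
R_L loads the lower segment: effective lower R = 25.21 Ω.
V_out = 16.1 × 25.21/(16.71 + 25.21) = 9.682 V.

V_out ≈ 9.68 V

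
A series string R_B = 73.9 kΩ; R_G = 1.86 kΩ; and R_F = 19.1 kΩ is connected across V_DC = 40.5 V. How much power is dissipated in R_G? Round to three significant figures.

ΣR = 94.86 kΩ → I = 40.5/94.86 = 0.4269 mA.
P = I²R = 0.1823 × 1.86 = 0.3390 mW.

P ≈ 0.339 mW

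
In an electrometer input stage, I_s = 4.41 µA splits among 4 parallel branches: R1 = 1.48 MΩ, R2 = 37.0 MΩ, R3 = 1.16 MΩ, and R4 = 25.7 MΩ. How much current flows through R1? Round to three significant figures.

I ≈ 1.86 µA

ΣG = 1/1.48 + 1/37.0 + 1/1.16 + 1/25.7 = 1.604.
By the current-divider rule, I = I_s · G_k/ΣG = 4.41 × 0.4213 = 1.858 µA.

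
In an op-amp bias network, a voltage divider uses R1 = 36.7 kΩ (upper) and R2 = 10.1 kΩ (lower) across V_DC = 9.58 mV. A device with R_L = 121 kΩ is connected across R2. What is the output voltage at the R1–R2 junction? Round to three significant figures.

The load sits in parallel with R2, giving an effective lower resistance R2' = R2·R_L/(R2+R_L) = 9.322 kΩ.
Then V_out = V_DC · R2'/(R1 + R2') = 9.58 × 9.322/46.02 = 1.940 mV.

V_out ≈ 1.94 mV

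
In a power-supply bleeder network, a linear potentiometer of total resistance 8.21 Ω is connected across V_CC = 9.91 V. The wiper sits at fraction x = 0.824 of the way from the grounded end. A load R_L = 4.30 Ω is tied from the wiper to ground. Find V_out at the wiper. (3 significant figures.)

Split the track: R_lower = x·R_p = 6.765 Ω, R_upper = (1−x)·R_p = 1.445 Ω.
(x·R_p) ‖ R_L = 2.629 Ω.
Then V_out = V_CC · 2.629/(1.445 + 2.629) = 6.395 V.
(Unloaded: V_out = x·V_CC = 8.17 V.)

V_out ≈ 6.40 V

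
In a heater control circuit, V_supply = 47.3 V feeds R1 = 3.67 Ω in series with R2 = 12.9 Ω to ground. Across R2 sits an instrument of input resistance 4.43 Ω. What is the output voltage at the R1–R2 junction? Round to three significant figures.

V_out ≈ 22.4 V

R2 ‖ R_L = (12.9 × 4.43)/(12.9 + 4.43) = 3.298 Ω.
Voltage divider with the loaded lower leg: V_out = 47.3 × 3.298/(3.67 + 3.298) = 47.3 × 0.4733 = 22.39 V.
(Unloaded it would be 36.8 V; the load pulls it down.)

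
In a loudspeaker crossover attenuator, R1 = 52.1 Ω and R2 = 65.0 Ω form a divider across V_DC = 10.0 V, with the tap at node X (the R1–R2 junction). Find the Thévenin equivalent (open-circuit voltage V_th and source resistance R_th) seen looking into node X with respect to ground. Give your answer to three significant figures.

V_th ≈ 5.55 V, R_th ≈ 28.9 Ω

With X open, the divider is unloaded: V_th = 10.0 × 65.0/117.1 = 5.551 V.
Zeroing V_DC shorts the top of R1 to ground, so R_th = R1 ‖ R2 = 28.92 Ω.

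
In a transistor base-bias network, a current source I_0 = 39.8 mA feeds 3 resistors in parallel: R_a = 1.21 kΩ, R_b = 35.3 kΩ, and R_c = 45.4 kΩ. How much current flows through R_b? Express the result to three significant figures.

Total conductance ΣG = 1/1.21 + 1/35.3 + 1/45.4 = 0.8768 (units of 1/kΩ).
R_b takes the fraction G_k/ΣG = 0.02833/0.8768 = 0.03231, so I = 39.8 × 0.03231 = 1.286 mA.

I ≈ 1.29 mA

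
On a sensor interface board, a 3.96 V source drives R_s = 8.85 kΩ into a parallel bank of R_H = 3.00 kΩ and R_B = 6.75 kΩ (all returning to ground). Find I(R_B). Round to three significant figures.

I ≈ 0.112 mA

Parallel bank: R_p = 1/(1/3.00 + 1/6.75) = 2.077 kΩ.
V_A = 3.96 × 2.077/10.93 = 0.7527 V.
I(R_B) = V_A / R_B = 0.7527/6.75 = 0.1115 mA.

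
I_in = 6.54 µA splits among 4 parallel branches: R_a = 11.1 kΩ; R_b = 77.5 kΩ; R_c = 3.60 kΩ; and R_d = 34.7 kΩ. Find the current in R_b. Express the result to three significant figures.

I ≈ 0.206 µA

Conductances: ΣG = 1/11.1 + 1/77.5 + 1/3.60 + 1/34.7 = 0.4096 (1/kΩ).
Current divider: I(R_b) = I_in · G_k/ΣG = 6.54 × (0.01290/0.4096) = 6.54 × 0.03150 = 0.2060 µA.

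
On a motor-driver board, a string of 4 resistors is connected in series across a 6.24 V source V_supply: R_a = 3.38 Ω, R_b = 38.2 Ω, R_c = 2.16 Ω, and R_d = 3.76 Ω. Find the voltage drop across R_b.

ΣR = 3.38 + 38.2 + 2.16 + 3.76 = 47.50 Ω.
Voltage divider: V = V_supply · (38.20 / 47.50) = 6.24 × 0.8042 = 5.018 V.

V ≈ 5.02 V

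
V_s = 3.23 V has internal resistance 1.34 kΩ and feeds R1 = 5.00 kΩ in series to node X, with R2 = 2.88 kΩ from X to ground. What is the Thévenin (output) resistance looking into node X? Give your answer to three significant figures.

R1' = 1.34 + 5.00 = 6.340 kΩ (source resistance + R1).
Zeroing V_s shorts the top of R1' to ground, so R_th = R1' ‖ R2 = 1.980 kΩ.

R_th ≈ 1.98 kΩ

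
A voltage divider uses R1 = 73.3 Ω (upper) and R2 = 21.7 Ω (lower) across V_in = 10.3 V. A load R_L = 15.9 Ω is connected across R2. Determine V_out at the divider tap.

V_out ≈ 1.15 V

The load sits in parallel with R2, giving an effective lower resistance R2' = R2·R_L/(R2+R_L) = 9.176 Ω.
Then V_out = V_in · R2'/(R1 + R2') = 10.3 × 9.176/82.48 = 1.146 V.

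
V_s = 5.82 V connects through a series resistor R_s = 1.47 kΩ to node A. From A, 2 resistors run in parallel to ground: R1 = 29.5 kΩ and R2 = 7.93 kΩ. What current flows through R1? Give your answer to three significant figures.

I ≈ 0.160 mA

Equivalent of the parallel group: R_p = 6.250 kΩ.
V_A by voltage divider: V_A = 5.82 × 6.250/(1.47 + 6.250) = 4.712 V.
I(R1) = V_A / R1 = 4.712/29.5 = 0.1597 mA.
(Equivalently: I_total = 0.7539 mA, then current-divider fraction G_k/ΣG = 0.2119.)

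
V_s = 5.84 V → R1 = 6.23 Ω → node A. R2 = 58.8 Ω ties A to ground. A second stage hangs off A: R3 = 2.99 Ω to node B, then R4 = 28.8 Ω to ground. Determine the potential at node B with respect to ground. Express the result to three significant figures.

Looking into the second stage from A: R3 + R4 = 31.79 Ω appears in parallel with R2.
Effective lower resistance at A: R2 ‖ 31.79 = 20.63 Ω.
V_A = 5.84 × 20.63/(6.23 + 20.63) = 4.486 V.
Then the unloaded second divider: V_B = V_A × R4/(R3+R4) = 4.486 × 0.9059 = 4.064 V.

V_B ≈ 4.06 V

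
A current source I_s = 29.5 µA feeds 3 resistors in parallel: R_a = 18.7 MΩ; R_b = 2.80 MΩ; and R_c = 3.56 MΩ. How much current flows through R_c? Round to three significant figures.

I ≈ 12.0 µA

Total conductance ΣG = 1/18.7 + 1/2.80 + 1/3.56 = 0.6915 (units of 1/MΩ).
By the current-divider rule, I = I_s · G_k/ΣG = 29.5 × 0.4062 = 11.98 µA.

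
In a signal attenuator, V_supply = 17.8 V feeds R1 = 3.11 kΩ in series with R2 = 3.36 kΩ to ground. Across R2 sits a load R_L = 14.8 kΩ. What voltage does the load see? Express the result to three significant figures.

V_out ≈ 8.33 V

First combine the lower leg with the load: R2 ‖ R_L = 2.738 kΩ.
Voltage divider with the loaded lower leg: V_out = 17.8 × 2.738/(3.11 + 2.738) = 17.8 × 0.4682 = 8.334 V.
(Unloaded it would be 9.24 V; the load pulls it down.)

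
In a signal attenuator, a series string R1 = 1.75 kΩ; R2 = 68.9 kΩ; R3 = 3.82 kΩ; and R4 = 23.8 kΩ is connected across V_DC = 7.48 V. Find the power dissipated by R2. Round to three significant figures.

The common current is I = 7.48/98.27 = 0.07612 mA.
V(R2) = I·R = 5.244 V; P = V·I = 5.244 × 0.07612 = 0.3992 mW.

P ≈ 0.399 mW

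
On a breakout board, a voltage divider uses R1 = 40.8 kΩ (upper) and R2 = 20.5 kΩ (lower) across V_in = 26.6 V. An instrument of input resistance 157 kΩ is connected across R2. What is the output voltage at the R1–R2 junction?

The load sits in parallel with R2, giving an effective lower resistance R2' = R2·R_L/(R2+R_L) = 18.13 kΩ.
Then V_out = V_in · R2'/(R1 + R2') = 26.6 × 18.13/58.93 = 8.184 V.
(Unloaded it would be 8.90 V; the load pulls it down.)

V_out ≈ 8.18 V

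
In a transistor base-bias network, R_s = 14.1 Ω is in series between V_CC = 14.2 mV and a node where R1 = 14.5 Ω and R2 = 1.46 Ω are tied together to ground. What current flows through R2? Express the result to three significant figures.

I ≈ 0.836 mA

Combine the parallel branches: R_p = (1/14.5 + 1/1.46)⁻¹ = 1.326 Ω.
Node voltage V_A = V_CC · R_p/(R_s + R_p) = 14.2 × 0.08598 = 1.221 mV.
I(R2) = V_A / R2 = 1.221/1.46 = 0.8363 mA.
(Check via current divider: I_total = 0.9205 mA; share G_k/ΣG = 0.9085 → same result.)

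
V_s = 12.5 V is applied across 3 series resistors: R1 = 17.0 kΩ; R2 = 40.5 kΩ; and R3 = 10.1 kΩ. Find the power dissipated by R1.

The common current is I = 12.5/67.60 = 0.1849 mA.
P = I²R = 0.03419 × 17.0 = 0.5813 mW.

P ≈ 0.581 mW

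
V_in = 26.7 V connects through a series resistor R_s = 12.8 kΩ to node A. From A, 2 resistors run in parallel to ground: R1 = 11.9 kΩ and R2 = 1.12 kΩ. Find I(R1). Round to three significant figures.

Parallel bank: R_p = 1/(1/11.9 + 1/1.12) = 1.024 kΩ.
Node voltage V_A = V_in · R_p/(R_s + R_p) = 26.7 × 0.07405 = 1.977 V.
I(R1) = V_A / R1 = 1.977/11.9 = 0.1661 mA.
(Check via current divider: I_total = 1.931 mA; share G_k/ΣG = 0.08602 → same result.)

I ≈ 0.166 mA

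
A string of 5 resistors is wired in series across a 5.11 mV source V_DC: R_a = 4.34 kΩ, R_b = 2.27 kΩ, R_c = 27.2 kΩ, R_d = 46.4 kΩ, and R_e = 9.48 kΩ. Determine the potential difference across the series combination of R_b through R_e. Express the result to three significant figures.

Total series resistance ΣR = 4.34 + 2.27 + 27.2 + 46.4 + 9.48 = 89.69 kΩ.
R_{R_b..R_e} = 2.27 + 27.2 + 46.4 + 9.48 = 85.35 kΩ.
V = V_DC · R/ΣR = 5.11 × 0.9516 = 4.863 mV.

V ≈ 4.86 mV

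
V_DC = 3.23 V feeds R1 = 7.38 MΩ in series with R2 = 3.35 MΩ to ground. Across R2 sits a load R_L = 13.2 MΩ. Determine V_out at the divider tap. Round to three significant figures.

The load sits in parallel with R2, giving an effective lower resistance R2' = R2·R_L/(R2+R_L) = 2.672 MΩ.
Now apply the divider: V_out = 3.23 × 0.2658 = 0.8586 V.
(Unloaded it would be 1.01 V; the load pulls it down.)

V_out ≈ 0.859 V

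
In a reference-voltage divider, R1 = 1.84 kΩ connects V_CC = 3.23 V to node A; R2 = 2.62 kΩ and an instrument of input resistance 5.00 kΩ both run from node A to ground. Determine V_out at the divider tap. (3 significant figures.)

V_out ≈ 1.56 V

The load sits in parallel with R2, giving an effective lower resistance R2' = R2·R_L/(R2+R_L) = 1.719 kΩ.
Now apply the divider: V_out = 3.23 × 0.4830 = 1.560 V.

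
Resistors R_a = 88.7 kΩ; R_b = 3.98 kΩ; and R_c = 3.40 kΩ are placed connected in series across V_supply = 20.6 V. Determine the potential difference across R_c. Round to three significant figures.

V ≈ 0.729 V

ΣR = 88.7 + 3.98 + 3.40 = 96.08 kΩ.
Voltage divider: V = V_supply · (3.400 / 96.08) = 20.6 × 0.03539 = 0.7290 V.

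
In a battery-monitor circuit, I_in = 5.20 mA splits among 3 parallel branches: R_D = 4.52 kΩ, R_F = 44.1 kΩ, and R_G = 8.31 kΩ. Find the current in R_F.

ΣG = 1/4.52 + 1/44.1 + 1/8.31 = 0.3643.
Current divider: I(R_F) = I_in · G_k/ΣG = 5.20 × (0.02268/0.3643) = 5.20 × 0.06225 = 0.3237 mA.

I ≈ 0.324 mA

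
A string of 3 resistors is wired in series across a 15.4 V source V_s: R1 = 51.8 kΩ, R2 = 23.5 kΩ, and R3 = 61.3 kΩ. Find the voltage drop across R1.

V ≈ 5.84 V

ΣR = 51.8 + 23.5 + 61.3 = 136.6 kΩ.
Voltage divider: V = V_s · (51.80 / 136.6) = 15.4 × 0.3792 = 5.840 V.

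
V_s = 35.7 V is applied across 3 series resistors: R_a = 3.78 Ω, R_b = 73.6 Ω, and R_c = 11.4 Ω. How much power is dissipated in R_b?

Series current I = V_s/ΣR = 35.7/88.78 = 0.4021 A.
P(R_b) = I²·R_b = (0.4021)² × 73.6 = 11.90 W.

P ≈ 11.9 W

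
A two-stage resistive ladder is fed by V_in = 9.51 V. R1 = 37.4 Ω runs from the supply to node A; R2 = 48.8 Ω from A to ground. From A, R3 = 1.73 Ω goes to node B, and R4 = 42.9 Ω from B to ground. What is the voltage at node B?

Looking into the second stage from A: R3 + R4 = 44.63 Ω appears in parallel with R2.
R2 ‖ (R3+R4) = 23.31 Ω.
First divider: V_A = V_in · 23.31/(37.4 + 23.31) = 3.652 V.
V_B = V_A × 0.9612 = 3.510 V.

V_B ≈ 3.51 V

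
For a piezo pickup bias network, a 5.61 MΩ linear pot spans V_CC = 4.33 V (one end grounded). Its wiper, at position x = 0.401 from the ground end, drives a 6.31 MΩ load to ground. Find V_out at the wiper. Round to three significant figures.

V_out ≈ 1.43 V

Split the track: R_lower = x·R_p = 2.250 MΩ, R_upper = (1−x)·R_p = 3.360 MΩ.
R_L loads the lower segment: effective lower R = 1.658 MΩ.
Then V_out = V_CC · 1.658/(3.360 + 1.658) = 1.431 V.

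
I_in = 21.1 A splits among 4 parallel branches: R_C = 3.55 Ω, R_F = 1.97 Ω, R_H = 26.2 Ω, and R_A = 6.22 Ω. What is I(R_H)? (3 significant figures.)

I ≈ 0.815 A

Total conductance ΣG = 1/3.55 + 1/1.97 + 1/26.2 + 1/6.22 = 0.9882 (units of 1/Ω).
Current divider: I(R_H) = I_in · G_k/ΣG = 21.1 × (0.03817/0.9882) = 21.1 × 0.03862 = 0.8149 A.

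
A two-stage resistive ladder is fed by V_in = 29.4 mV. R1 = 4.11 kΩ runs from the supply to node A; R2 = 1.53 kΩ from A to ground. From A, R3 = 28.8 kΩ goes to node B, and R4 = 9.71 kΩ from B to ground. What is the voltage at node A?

Looking into the second stage from A: R3 + R4 = 38.51 kΩ appears in parallel with R2.
R2 ‖ (R3+R4) = 1.472 kΩ.
First divider: V_A = V_in · 1.472/(4.11 + 1.472) = 7.751 mV.

V_A ≈ 7.75 mV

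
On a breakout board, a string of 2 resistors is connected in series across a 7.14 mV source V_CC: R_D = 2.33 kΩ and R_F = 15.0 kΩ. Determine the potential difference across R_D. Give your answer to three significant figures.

V ≈ 0.960 mV

Total series resistance ΣR = 2.33 + 15.0 = 17.33 kΩ.
By the voltage-divider rule, V = 7.14 × 2.330/17.33 = 0.9600 mV.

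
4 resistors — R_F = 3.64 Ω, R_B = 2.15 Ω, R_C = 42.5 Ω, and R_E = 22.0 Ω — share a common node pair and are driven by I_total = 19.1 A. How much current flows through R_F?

Conductances: ΣG = 1/3.64 + 1/2.15 + 1/42.5 + 1/22.0 = 0.8088 (1/Ω).
R_F takes the fraction G_k/ΣG = 0.2747/0.8088 = 0.3397, so I = 19.1 × 0.3397 = 6.487 A.

I ≈ 6.49 A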